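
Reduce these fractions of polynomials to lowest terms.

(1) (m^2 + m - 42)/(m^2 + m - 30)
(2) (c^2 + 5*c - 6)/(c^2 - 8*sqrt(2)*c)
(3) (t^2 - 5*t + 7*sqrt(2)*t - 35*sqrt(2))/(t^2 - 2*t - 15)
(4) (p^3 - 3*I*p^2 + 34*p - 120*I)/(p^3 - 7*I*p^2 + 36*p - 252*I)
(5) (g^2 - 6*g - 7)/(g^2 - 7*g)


(1) = (m^2 + m - 42)/(m^2 + m - 30)
(2) = (c^2 + 5*c - 6)/(c^2 - 8*sqrt(2)*c)
(3) = (t + 7*sqrt(2))/(t + 3)
(4) = (p^2 - 9*I*p - 20)/(p^2 - 13*I*p - 42)
(5) = (g + 1)/g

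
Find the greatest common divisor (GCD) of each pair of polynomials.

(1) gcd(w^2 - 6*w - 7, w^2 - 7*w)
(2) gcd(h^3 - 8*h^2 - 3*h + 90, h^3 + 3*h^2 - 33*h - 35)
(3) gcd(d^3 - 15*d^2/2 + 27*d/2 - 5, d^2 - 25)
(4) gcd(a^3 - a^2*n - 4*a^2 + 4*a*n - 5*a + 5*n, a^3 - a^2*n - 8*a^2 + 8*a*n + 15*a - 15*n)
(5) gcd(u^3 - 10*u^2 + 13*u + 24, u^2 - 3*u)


(1) = gcd((w - 7)*(w + 1), w*(w - 7)) = w - 7
(2) = gcd((h - 6)*(h - 5)*(h + 3), (h - 5)*(h + 1)*(h + 7)) = h - 5
(3) = gcd((d - 5)*(d - 2)*(d - 1/2), (d - 5)*(d + 5)) = d - 5
(4) = a^2 - a*n - 5*a + 5*n
(5) = u - 3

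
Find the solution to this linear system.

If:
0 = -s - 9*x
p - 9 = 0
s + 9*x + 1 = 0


Then:
No Solution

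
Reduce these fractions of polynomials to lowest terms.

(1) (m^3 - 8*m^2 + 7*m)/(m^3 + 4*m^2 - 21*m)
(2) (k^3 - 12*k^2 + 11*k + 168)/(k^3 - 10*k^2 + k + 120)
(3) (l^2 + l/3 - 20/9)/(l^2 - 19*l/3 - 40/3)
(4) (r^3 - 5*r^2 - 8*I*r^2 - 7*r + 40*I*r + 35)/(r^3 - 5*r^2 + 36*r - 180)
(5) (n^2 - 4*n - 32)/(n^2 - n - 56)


(1) = (m^2 - 8*m + 7)/(m^2 + 4*m - 21)
(2) = (k - 7)/(k - 5)
(3) = (3*l - 4)/(3*l - 24)
(4) = (r^2 - 8*I*r - 7)/(r^2 + 36)
(5) = (n + 4)/(n + 7)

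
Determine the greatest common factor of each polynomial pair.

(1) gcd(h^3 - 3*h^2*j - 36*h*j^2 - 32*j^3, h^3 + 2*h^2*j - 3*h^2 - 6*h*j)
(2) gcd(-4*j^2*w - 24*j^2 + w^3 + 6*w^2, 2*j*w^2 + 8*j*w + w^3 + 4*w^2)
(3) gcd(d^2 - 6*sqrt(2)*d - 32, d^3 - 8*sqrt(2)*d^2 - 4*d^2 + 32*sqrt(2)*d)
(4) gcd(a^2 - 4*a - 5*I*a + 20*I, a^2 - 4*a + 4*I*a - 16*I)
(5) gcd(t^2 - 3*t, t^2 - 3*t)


(1) = gcd((h - 8*j)*(h + j)*(h + 4*j), h*(h - 3)*(h + 2*j)) = 1
(2) = gcd((-2*j + w)*(2*j + w)*(w + 6), w*(2*j + w)*(w + 4)) = 2*j + w
(3) = gcd((d - 8*sqrt(2))*(d + 2*sqrt(2)), d*(d - 4)*(d - 8*sqrt(2))) = d - 8*sqrt(2)
(4) = gcd((a - 4)*(a - 5*I), (a - 4)*(a + 4*I)) = a - 4
(5) = t^2 - 3*t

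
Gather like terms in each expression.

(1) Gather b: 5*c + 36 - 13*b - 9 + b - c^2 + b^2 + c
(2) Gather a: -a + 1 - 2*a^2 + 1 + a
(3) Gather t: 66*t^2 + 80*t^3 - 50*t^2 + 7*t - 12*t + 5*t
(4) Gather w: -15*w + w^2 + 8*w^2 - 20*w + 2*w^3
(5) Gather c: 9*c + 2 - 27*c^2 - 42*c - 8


(1) = b^2 - 12*b - c^2 + 6*c + 27
(2) = 2 - 2*a^2
(3) = 80*t^3 + 16*t^2
(4) = 2*w^3 + 9*w^2 - 35*w
(5) = -27*c^2 - 33*c - 6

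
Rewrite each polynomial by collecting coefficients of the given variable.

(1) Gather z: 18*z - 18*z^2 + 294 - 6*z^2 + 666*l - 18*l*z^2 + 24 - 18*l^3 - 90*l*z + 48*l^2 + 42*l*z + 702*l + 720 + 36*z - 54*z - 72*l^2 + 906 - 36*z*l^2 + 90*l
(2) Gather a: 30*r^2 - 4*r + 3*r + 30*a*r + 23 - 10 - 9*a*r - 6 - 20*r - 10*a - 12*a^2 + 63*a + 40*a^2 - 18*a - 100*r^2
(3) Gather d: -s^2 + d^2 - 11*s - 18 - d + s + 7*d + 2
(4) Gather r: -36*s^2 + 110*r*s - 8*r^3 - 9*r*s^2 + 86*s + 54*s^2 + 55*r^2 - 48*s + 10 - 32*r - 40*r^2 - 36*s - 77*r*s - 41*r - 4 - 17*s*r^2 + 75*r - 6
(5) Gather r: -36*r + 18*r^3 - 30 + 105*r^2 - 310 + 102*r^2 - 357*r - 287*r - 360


(1) = -18*l^3 - 24*l^2 + 1458*l + z^2*(-18*l - 24) + z*(-36*l^2 - 48*l) + 1944
(2) = 28*a^2 + a*(21*r + 35) - 70*r^2 - 21*r + 7
(3) = d^2 + 6*d - s^2 - 10*s - 16
(4) = -8*r^3 + r^2*(15 - 17*s) + r*(-9*s^2 + 33*s + 2) + 18*s^2 + 2*s
(5) = 18*r^3 + 207*r^2 - 680*r - 700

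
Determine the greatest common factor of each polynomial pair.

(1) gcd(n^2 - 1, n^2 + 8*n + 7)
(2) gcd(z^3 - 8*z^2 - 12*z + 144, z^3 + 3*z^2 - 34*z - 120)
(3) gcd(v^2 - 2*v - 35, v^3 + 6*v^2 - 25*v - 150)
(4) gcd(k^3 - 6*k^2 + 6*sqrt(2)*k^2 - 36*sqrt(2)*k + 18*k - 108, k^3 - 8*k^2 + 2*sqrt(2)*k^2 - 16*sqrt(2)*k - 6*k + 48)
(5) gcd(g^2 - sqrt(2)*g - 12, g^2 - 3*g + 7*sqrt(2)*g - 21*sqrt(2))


(1) = n + 1
(2) = z^2 - 2*z - 24
(3) = gcd((v - 7)*(v + 5), (v - 5)*(v + 5)*(v + 6)) = v + 5
(4) = gcd((k - 6)*(k + 3*sqrt(2))^2, (k - 8)*(k - sqrt(2))*(k + 3*sqrt(2))) = k + 3*sqrt(2)
(5) = 1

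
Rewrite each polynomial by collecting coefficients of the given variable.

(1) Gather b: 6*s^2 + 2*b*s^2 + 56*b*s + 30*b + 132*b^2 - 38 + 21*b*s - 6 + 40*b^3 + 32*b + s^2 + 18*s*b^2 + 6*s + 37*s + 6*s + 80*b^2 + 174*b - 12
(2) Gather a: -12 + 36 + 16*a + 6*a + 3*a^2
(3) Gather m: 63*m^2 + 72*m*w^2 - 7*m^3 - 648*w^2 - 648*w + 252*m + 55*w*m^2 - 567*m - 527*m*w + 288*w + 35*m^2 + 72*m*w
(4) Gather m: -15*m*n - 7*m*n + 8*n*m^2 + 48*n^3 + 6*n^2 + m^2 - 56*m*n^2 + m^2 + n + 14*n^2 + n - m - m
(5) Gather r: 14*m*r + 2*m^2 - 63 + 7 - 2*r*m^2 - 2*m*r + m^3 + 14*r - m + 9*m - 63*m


(1) = 40*b^3 + b^2*(18*s + 212) + b*(2*s^2 + 77*s + 236) + 7*s^2 + 49*s - 56
(2) = 3*a^2 + 22*a + 24
(3) = -7*m^3 + m^2*(55*w + 98) + m*(72*w^2 - 455*w - 315) - 648*w^2 - 360*w
(4) = m^2*(8*n + 2) + m*(-56*n^2 - 22*n - 2) + 48*n^3 + 20*n^2 + 2*n
(5) = m^3 + 2*m^2 - 55*m + r*(-2*m^2 + 12*m + 14) - 56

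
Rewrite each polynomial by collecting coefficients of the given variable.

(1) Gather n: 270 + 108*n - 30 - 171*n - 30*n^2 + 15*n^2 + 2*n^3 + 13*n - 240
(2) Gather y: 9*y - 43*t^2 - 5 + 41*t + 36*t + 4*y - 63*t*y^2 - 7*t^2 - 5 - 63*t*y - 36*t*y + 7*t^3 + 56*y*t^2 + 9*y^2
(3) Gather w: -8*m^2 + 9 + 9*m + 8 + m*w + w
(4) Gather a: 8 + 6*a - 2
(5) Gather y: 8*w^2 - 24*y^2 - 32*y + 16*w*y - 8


(1) = 2*n^3 - 15*n^2 - 50*n
(2) = 7*t^3 - 50*t^2 + 77*t + y^2*(9 - 63*t) + y*(56*t^2 - 99*t + 13) - 10
(3) = -8*m^2 + 9*m + w*(m + 1) + 17
(4) = 6*a + 6
(5) = 8*w^2 - 24*y^2 + y*(16*w - 32) - 8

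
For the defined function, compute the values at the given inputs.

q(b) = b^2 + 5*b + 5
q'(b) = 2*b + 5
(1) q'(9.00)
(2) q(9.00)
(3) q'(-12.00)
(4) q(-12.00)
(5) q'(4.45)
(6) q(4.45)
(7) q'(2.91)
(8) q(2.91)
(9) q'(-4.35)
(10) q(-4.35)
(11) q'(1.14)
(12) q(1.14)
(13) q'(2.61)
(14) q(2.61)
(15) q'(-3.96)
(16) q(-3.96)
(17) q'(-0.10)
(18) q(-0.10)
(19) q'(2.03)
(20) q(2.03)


(1) = 23.00
(2) = 131.00
(3) = -19.00
(4) = 89.00
(5) = 13.90
(6) = 47.05
(7) = 10.82
(8) = 28.02
(9) = -3.70
(10) = 2.17
(11) = 7.28
(12) = 12.00
(13) = 10.22
(14) = 24.86
(15) = -2.92
(16) = 0.88
(17) = 4.80
(18) = 4.51
(19) = 9.06
(20) = 19.27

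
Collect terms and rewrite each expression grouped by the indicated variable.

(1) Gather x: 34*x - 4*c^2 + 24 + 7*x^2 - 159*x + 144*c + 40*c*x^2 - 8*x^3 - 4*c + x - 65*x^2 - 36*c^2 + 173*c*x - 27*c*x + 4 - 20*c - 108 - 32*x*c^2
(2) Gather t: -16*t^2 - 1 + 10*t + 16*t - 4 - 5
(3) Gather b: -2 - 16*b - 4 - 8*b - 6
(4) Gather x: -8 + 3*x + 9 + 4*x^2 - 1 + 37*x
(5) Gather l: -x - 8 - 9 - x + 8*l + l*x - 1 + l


(1) = -40*c^2 + 120*c - 8*x^3 + x^2*(40*c - 58) + x*(-32*c^2 + 146*c - 124) - 80
(2) = -16*t^2 + 26*t - 10
(3) = -24*b - 12
(4) = 4*x^2 + 40*x
(5) = l*(x + 9) - 2*x - 18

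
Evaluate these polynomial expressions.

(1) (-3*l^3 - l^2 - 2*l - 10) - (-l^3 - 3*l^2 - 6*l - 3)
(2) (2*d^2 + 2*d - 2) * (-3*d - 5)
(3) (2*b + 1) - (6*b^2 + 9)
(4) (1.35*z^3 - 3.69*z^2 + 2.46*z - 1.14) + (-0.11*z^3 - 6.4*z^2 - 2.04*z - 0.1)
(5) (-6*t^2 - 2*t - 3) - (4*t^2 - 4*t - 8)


(1) = -2*l^3 + 2*l^2 + 4*l - 7
(2) = -6*d^3 - 16*d^2 - 4*d + 10
(3) = -6*b^2 + 2*b - 8
(4) = 1.24*z^3 - 10.09*z^2 + 0.42*z - 1.24
(5) = -10*t^2 + 2*t + 5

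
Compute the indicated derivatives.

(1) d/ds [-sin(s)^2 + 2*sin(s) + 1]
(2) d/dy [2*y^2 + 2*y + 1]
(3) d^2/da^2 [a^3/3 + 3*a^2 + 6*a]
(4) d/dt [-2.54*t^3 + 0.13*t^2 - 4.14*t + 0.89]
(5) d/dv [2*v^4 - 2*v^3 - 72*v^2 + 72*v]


(1) = 2*(1 - sin(s))*cos(s)
(2) = 4*y + 2
(3) = 2*a + 6
(4) = -7.62*t^2 + 0.26*t - 4.14
(5) = 8*v^3 - 6*v^2 - 144*v + 72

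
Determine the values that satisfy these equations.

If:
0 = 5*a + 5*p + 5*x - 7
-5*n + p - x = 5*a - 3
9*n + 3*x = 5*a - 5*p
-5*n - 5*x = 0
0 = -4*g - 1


Then:
a = 347/480
g = -1/4
n = 1/48
p = 67/96
x = -1/48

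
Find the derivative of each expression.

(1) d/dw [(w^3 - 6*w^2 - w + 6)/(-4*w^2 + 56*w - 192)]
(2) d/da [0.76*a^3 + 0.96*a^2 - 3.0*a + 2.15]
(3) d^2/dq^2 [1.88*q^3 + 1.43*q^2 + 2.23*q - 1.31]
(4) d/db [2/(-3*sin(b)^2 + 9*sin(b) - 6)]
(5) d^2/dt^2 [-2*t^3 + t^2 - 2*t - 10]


(1) = (-w^2 + 16*w - 1)/(4*(w^2 - 16*w + 64))
(2) = 2.28*a^2 + 1.92*a - 3.0
(3) = 11.28*q + 2.86
(4) = 2*(2*sin(b) - 3)*cos(b)/(3*(sin(b)^2 - 3*sin(b) + 2)^2)
(5) = 2 - 12*t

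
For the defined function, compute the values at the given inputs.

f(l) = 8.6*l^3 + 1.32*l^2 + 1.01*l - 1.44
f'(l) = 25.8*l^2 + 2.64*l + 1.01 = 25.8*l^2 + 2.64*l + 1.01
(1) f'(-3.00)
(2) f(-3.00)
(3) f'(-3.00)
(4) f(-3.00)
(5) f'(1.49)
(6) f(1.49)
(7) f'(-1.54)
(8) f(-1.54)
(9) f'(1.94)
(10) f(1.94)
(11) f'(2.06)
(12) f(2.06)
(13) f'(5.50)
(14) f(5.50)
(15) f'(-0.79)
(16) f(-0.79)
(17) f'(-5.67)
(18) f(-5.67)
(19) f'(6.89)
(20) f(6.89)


(1) = 225.29
(2) = -224.79
(3) = 225.29
(4) = -224.79
(5) = 62.22
(6) = 31.44
(7) = 58.13
(8) = -31.27
(9) = 103.23
(10) = 68.28
(11) = 115.93
(12) = 81.42
(13) = 795.98
(14) = 1474.87
(15) = 15.03
(16) = -5.65
(17) = 815.48
(18) = -1532.37
(19) = 1243.98
(20) = 2881.09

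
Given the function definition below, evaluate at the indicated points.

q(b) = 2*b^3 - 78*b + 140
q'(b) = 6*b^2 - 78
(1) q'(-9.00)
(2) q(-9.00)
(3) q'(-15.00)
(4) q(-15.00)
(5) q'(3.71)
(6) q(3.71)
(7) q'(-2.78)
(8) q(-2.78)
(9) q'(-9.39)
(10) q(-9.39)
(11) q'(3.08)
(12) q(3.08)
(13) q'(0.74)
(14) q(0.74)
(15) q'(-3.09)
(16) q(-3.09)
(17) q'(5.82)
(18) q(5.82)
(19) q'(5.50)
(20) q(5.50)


(1) = 408.00
(2) = -616.00
(3) = 1272.00
(4) = -5440.00
(5) = 4.58
(6) = -47.25
(7) = -31.63
(8) = 313.87
(9) = 451.03
(10) = -783.45
(11) = -21.08
(12) = -41.80
(13) = -74.71
(14) = 83.09
(15) = -20.71
(16) = 322.01
(17) = 125.23
(18) = 80.31
(19) = 103.50
(20) = 43.75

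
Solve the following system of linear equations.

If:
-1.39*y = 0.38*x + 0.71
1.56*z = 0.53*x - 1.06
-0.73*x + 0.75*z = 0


Then:
x = -1.07
y = -0.22
z = -1.04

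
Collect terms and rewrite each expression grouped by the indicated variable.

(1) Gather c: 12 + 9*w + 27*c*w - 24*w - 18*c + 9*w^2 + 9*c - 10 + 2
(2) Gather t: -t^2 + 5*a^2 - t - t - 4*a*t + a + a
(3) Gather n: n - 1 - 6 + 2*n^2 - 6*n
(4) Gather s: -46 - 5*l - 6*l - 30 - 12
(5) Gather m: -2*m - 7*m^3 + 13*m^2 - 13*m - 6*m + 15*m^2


(1) = c*(27*w - 9) + 9*w^2 - 15*w + 4
(2) = 5*a^2 + 2*a - t^2 + t*(-4*a - 2)
(3) = 2*n^2 - 5*n - 7
(4) = -11*l - 88
(5) = -7*m^3 + 28*m^2 - 21*m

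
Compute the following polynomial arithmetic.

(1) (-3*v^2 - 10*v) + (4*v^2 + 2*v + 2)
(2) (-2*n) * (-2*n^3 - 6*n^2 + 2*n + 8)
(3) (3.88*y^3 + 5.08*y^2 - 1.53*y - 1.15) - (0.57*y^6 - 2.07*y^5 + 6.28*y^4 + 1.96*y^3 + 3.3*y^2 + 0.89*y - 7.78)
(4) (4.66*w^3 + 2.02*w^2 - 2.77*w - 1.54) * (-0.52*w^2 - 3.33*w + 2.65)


(1) = v^2 - 8*v + 2
(2) = 4*n^4 + 12*n^3 - 4*n^2 - 16*n
(3) = -0.57*y^6 + 2.07*y^5 - 6.28*y^4 + 1.92*y^3 + 1.78*y^2 - 2.42*y + 6.63
(4) = -2.4232*w^5 - 16.5682*w^4 + 7.0628*w^3 + 15.3779*w^2 - 2.2123*w - 4.081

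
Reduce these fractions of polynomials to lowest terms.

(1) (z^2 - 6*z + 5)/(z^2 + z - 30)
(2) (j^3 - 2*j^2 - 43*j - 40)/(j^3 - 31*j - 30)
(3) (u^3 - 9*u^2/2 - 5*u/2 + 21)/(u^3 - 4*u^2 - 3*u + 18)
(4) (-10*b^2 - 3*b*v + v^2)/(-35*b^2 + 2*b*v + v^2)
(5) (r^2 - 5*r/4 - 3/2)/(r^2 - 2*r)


(1) = (z - 1)/(z + 6)
(2) = (j - 8)/(j - 6)
(3) = (2*u - 7)/(2*u - 6)
(4) = (2*b + v)/(7*b + v)
(5) = (4*r + 3)/(4*r)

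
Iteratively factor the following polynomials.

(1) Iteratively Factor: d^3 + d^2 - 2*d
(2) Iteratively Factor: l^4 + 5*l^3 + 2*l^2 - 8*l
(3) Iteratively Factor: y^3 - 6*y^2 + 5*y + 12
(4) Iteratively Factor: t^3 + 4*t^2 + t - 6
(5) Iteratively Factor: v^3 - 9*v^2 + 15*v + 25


(1) = (d - 1)*(d^2 + 2*d) = (d - 1)*(d + 2)*(d)
(2) = (l)*(l^3 + 5*l^2 + 2*l - 8) = l*(l - 1)*(l^2 + 6*l + 8) = l*(l - 1)*(l + 2)*(l + 4)
(3) = (y + 1)*(y^2 - 7*y + 12) = (y - 3)*(y + 1)*(y - 4)
(4) = (t + 3)*(t^2 + t - 2) = (t + 2)*(t + 3)*(t - 1)
(5) = (v + 1)*(v^2 - 10*v + 25) = (v - 5)*(v + 1)*(v - 5)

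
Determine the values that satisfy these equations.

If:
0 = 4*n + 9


Then:
n = -9/4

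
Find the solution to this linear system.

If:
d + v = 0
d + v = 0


Then:
d = -v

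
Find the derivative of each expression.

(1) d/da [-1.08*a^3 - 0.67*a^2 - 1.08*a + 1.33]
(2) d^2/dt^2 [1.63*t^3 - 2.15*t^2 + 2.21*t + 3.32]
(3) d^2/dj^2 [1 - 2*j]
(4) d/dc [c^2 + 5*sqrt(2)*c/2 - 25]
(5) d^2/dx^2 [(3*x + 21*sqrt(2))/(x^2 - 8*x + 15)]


(1) = -3.24*a^2 - 1.34*a - 1.08
(2) = 9.78*t - 4.3
(3) = 0
(4) = 2*c + 5*sqrt(2)/2
(5) = 6*(4*(x - 4)^2*(x + 7*sqrt(2)) + (-3*x - 7*sqrt(2) + 8)*(x^2 - 8*x + 15))/(x^2 - 8*x + 15)^3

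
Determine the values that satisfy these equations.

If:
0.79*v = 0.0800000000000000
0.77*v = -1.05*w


Then:
v = 0.10
w = -0.07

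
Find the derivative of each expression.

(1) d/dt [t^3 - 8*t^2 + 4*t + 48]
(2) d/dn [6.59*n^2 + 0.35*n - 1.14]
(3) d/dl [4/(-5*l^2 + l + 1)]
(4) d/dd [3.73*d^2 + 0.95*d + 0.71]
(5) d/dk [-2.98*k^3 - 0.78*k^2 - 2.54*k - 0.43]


(1) = 3*t^2 - 16*t + 4
(2) = 13.18*n + 0.35
(3) = 4*(10*l - 1)/(-5*l^2 + l + 1)^2
(4) = 7.46*d + 0.95
(5) = -8.94*k^2 - 1.56*k - 2.54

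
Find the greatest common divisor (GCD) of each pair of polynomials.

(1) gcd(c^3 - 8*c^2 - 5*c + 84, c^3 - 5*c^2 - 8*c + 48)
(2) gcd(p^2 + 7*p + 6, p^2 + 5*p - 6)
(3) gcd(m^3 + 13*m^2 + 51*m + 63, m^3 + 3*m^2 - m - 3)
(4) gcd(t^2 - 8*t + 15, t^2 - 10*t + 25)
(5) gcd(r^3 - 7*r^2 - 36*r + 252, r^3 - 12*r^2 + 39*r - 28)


(1) = gcd((c - 7)*(c - 4)*(c + 3), (c - 4)^2*(c + 3)) = c^2 - c - 12
(2) = p + 6
(3) = gcd((m + 3)^2*(m + 7), (m - 1)*(m + 1)*(m + 3)) = m + 3
(4) = gcd((t - 5)*(t - 3), (t - 5)^2) = t - 5
(5) = r - 7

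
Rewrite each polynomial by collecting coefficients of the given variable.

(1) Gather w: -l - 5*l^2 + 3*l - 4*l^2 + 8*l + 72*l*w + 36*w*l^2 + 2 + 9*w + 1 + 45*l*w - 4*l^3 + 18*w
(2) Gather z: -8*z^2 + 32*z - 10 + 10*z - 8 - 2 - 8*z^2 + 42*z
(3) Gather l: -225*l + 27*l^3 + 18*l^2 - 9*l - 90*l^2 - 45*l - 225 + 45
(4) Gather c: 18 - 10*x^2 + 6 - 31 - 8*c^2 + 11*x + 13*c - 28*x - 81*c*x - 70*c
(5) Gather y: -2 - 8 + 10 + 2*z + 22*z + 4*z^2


(1) = -4*l^3 - 9*l^2 + 10*l + w*(36*l^2 + 117*l + 27) + 3
(2) = -16*z^2 + 84*z - 20
(3) = 27*l^3 - 72*l^2 - 279*l - 180
(4) = -8*c^2 + c*(-81*x - 57) - 10*x^2 - 17*x - 7
(5) = 4*z^2 + 24*z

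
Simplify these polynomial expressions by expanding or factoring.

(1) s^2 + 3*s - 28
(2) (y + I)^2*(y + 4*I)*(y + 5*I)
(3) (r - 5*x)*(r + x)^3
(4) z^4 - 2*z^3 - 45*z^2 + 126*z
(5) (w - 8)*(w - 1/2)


(1) = (s - 4)*(s + 7)
(2) = y^4 + 11*I*y^3 - 39*y^2 - 49*I*y + 20
(3) = r^4 - 2*r^3*x - 12*r^2*x^2 - 14*r*x^3 - 5*x^4
(4) = z*(z - 6)*(z - 3)*(z + 7)
(5) = w^2 - 17*w/2 + 4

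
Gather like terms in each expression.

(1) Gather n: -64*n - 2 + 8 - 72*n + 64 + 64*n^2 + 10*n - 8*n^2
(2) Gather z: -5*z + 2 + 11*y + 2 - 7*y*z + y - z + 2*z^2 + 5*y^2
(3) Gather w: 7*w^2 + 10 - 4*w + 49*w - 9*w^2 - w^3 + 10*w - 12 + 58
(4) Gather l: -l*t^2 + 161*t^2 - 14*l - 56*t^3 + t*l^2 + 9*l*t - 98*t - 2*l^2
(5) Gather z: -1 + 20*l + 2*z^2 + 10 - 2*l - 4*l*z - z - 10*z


(1) = 56*n^2 - 126*n + 70
(2) = 5*y^2 + 12*y + 2*z^2 + z*(-7*y - 6) + 4
(3) = -w^3 - 2*w^2 + 55*w + 56
(4) = l^2*(t - 2) + l*(-t^2 + 9*t - 14) - 56*t^3 + 161*t^2 - 98*t
(5) = 18*l + 2*z^2 + z*(-4*l - 11) + 9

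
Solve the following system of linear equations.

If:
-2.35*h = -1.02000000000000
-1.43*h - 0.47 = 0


Then:
No Solution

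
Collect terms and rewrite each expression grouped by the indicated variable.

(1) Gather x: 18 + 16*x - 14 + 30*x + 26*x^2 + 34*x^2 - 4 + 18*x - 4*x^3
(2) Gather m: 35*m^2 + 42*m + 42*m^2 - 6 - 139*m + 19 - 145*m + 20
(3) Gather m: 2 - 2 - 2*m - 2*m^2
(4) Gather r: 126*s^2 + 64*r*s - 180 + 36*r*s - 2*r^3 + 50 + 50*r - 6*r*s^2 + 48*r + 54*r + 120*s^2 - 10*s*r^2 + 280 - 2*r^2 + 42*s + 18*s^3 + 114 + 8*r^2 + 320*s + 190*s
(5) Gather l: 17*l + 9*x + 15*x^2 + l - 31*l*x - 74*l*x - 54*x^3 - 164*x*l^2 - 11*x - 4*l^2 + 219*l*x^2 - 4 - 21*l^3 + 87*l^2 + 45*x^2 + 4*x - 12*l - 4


(1) = -4*x^3 + 60*x^2 + 64*x
(2) = 77*m^2 - 242*m + 33
(3) = -2*m^2 - 2*m
(4) = -2*r^3 + r^2*(6 - 10*s) + r*(-6*s^2 + 100*s + 152) + 18*s^3 + 246*s^2 + 552*s + 264
(5) = -21*l^3 + l^2*(83 - 164*x) + l*(219*x^2 - 105*x + 6) - 54*x^3 + 60*x^2 + 2*x - 8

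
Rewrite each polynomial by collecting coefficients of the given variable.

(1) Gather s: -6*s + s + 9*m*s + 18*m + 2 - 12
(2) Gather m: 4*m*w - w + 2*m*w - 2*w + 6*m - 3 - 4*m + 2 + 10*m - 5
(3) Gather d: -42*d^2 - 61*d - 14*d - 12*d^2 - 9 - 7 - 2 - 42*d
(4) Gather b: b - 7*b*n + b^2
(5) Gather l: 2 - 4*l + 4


(1) = 18*m + s*(9*m - 5) - 10
(2) = m*(6*w + 12) - 3*w - 6
(3) = -54*d^2 - 117*d - 18
(4) = b^2 + b*(1 - 7*n)
(5) = 6 - 4*l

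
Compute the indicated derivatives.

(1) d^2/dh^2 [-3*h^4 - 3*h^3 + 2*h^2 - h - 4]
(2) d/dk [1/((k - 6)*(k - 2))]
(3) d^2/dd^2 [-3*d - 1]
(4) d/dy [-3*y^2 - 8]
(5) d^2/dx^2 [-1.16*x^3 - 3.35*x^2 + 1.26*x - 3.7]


(1) = -36*h^2 - 18*h + 4
(2) = 2*(4 - k)/(k^4 - 16*k^3 + 88*k^2 - 192*k + 144)
(3) = 0
(4) = -6*y
(5) = -6.96*x - 6.7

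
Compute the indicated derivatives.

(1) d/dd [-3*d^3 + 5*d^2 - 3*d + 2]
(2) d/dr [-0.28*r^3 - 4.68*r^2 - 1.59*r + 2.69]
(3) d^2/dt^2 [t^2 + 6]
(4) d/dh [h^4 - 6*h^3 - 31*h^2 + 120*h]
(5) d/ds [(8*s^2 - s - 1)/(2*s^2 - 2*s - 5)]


(1) = -9*d^2 + 10*d - 3
(2) = -0.84*r^2 - 9.36*r - 1.59
(3) = 2
(4) = 4*h^3 - 18*h^2 - 62*h + 120
(5) = (-14*s^2 - 76*s + 3)/(4*s^4 - 8*s^3 - 16*s^2 + 20*s + 25)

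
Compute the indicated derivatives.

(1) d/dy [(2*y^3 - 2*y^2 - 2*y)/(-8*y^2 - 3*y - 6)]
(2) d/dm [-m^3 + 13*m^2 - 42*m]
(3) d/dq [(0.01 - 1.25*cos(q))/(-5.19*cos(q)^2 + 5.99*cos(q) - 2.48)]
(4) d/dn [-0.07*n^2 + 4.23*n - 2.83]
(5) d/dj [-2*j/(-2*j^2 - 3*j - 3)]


(1) = 2*(-8*y^4 - 6*y^3 - 23*y^2 + 12*y + 6)/(64*y^4 + 48*y^3 + 105*y^2 + 36*y + 36)
(2) = -3*m^2 + 26*m - 42
(3) = (6.4875*cos(q)^2 - 0.1038*cos(q) - 3.0401)*sin(q)/(26.9361*cos(q)^4 - 62.1762*cos(q)^3 + 61.6225*cos(q)^2 - 29.7104*cos(q) + 6.1504)
(4) = 4.23 - 0.14*n
(5) = 2*(3 - 2*j^2)/(4*j^4 + 12*j^3 + 21*j^2 + 18*j + 9)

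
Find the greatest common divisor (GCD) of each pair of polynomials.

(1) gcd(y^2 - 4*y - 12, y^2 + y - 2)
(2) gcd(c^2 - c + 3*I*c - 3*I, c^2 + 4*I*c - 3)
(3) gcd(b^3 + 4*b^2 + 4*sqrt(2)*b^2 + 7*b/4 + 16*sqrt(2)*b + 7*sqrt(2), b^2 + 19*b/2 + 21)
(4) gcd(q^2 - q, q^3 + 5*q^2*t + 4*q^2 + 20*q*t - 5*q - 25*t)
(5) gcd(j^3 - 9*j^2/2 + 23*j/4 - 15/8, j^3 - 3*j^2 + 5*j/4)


(1) = gcd((y - 6)*(y + 2), (y - 1)*(y + 2)) = y + 2
(2) = c + 3*I
(3) = b + 7/2
(4) = gcd(q*(q - 1), (q - 1)*(q + 5)*(q + 5*t)) = q - 1
(5) = gcd((j - 5/2)*(j - 3/2)*(j - 1/2), j*(j - 5/2)*(j - 1/2)) = j^2 - 3*j + 5/4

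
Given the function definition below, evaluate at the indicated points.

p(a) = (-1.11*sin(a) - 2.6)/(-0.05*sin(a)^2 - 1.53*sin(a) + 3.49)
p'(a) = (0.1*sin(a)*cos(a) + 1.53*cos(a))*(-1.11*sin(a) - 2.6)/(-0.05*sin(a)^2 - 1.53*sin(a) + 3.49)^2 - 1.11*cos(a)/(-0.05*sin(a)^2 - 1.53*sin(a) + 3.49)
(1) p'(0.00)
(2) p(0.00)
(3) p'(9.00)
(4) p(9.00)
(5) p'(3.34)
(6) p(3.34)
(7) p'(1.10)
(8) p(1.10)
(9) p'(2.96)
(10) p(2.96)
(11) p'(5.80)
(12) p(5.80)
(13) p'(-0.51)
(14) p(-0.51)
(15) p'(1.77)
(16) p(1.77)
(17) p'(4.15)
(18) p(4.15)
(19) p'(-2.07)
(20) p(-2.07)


(1) = -0.64
(2) = -0.74
(3) = 0.89
(4) = -1.07
(5) = 0.53
(6) = -0.63
(7) = -0.85
(8) = -1.72
(9) = 0.75
(10) = -0.87
(11) = -0.39
(12) = -0.50
(13) = -0.38
(14) = -0.49
(15) = 0.43
(16) = -1.90
(17) = 0.18
(18) = -0.35
(19) = 0.16
(20) = -0.34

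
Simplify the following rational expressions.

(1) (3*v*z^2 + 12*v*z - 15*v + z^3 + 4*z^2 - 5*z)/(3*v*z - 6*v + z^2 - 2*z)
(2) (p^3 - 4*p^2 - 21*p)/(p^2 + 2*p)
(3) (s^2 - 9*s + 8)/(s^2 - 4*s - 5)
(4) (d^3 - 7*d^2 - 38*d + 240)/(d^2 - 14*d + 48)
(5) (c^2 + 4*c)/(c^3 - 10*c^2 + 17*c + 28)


(1) = (z^2 + 4*z - 5)/(z - 2)
(2) = (p^2 - 4*p - 21)/(p + 2)
(3) = (s^2 - 9*s + 8)/(s^2 - 4*s - 5)
(4) = (d^2 + d - 30)/(d - 6)
(5) = (c^2 + 4*c)/(c^3 - 10*c^2 + 17*c + 28)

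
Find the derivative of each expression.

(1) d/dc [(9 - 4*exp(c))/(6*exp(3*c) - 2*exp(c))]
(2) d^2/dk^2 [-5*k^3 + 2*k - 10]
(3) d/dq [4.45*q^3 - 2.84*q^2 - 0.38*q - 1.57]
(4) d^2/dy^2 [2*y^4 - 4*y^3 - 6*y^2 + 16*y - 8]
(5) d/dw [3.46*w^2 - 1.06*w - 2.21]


(1) = (24*exp(3*c) - 81*exp(2*c) + 9)/(18*exp(5*c) - 12*exp(3*c) + 2*exp(c))
(2) = -30*k
(3) = 13.35*q^2 - 5.68*q - 0.38
(4) = 24*y^2 - 24*y - 12
(5) = 6.92*w - 1.06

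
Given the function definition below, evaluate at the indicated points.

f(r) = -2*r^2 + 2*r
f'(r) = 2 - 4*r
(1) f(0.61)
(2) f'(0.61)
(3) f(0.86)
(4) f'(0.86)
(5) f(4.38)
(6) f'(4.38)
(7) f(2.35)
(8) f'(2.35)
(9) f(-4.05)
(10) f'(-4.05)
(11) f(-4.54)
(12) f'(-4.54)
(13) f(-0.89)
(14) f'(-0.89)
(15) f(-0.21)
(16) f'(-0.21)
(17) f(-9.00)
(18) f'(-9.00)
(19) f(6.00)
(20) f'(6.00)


(1) = 0.48
(2) = -0.44
(3) = 0.24
(4) = -1.44
(5) = -29.61
(6) = -15.52
(7) = -6.35
(8) = -7.40
(9) = -40.91
(10) = 18.20
(11) = -50.30
(12) = 20.16
(13) = -3.36
(14) = 5.56
(15) = -0.51
(16) = 2.84
(17) = -180.00
(18) = 38.00
(19) = -60.00
(20) = -22.00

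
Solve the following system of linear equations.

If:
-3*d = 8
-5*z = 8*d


Then:
d = -8/3
z = 64/15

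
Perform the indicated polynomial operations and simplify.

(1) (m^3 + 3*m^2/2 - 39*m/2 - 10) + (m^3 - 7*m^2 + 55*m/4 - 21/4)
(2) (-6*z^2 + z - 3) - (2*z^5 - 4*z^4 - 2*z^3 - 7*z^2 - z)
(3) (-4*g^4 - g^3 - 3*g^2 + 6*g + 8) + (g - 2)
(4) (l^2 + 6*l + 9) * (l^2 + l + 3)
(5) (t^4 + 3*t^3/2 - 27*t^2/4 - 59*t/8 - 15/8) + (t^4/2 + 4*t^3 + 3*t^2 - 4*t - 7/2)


(1) = 2*m^3 - 11*m^2/2 - 23*m/4 - 61/4
(2) = -2*z^5 + 4*z^4 + 2*z^3 + z^2 + 2*z - 3
(3) = -4*g^4 - g^3 - 3*g^2 + 7*g + 6
(4) = l^4 + 7*l^3 + 18*l^2 + 27*l + 27
(5) = 3*t^4/2 + 11*t^3/2 - 15*t^2/4 - 91*t/8 - 43/8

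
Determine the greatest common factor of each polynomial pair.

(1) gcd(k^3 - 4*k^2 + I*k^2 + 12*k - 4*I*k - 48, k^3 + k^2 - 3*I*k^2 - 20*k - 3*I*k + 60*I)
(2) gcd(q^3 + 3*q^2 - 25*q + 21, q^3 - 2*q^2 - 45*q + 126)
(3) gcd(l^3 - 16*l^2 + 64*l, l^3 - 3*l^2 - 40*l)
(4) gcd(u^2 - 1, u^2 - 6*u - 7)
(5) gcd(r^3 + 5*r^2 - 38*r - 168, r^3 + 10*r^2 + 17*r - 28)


(1) = k^2 + k*(-4 - 3*I) + 12*I
(2) = q^2 + 4*q - 21
(3) = l^2 - 8*l
(4) = u + 1
(5) = gcd((r - 6)*(r + 4)*(r + 7), (r - 1)*(r + 4)*(r + 7)) = r^2 + 11*r + 28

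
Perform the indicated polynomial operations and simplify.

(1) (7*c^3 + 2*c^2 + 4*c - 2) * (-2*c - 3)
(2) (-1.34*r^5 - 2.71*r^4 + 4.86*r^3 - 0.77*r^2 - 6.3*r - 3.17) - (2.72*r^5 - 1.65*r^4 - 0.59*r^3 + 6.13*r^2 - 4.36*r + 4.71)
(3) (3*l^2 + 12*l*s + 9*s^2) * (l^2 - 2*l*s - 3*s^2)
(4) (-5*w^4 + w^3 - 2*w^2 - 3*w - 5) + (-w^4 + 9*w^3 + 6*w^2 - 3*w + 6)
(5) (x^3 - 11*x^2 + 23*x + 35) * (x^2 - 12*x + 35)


(1) = -14*c^4 - 25*c^3 - 14*c^2 - 8*c + 6
(2) = -4.06*r^5 - 1.06*r^4 + 5.45*r^3 - 6.9*r^2 - 1.94*r - 7.88
(3) = 3*l^4 + 6*l^3*s - 24*l^2*s^2 - 54*l*s^3 - 27*s^4
(4) = -6*w^4 + 10*w^3 + 4*w^2 - 6*w + 1
(5) = x^5 - 23*x^4 + 190*x^3 - 626*x^2 + 385*x + 1225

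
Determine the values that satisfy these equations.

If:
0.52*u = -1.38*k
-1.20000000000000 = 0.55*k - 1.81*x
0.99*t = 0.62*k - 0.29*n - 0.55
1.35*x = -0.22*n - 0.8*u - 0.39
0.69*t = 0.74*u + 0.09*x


Then:
k = -0.93
n = -13.06
t = 2.69
u = 2.46
x = 0.38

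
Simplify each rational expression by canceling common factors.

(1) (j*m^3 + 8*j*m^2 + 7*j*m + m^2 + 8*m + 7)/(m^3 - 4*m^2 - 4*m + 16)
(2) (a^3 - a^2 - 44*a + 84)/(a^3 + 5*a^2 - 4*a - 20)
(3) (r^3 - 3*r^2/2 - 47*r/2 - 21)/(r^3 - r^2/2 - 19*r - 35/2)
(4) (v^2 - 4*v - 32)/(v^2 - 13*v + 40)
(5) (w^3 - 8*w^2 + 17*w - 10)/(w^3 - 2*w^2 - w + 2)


(1) = (j*m^3 + 8*j*m^2 + 7*j*m + m^2 + 8*m + 7)/(m^3 - 4*m^2 - 4*m + 16)
(2) = (a^2 + a - 42)/(a^2 + 7*a + 10)
(3) = (r - 6)/(r - 5)
(4) = (v + 4)/(v - 5)
(5) = (w - 5)/(w + 1)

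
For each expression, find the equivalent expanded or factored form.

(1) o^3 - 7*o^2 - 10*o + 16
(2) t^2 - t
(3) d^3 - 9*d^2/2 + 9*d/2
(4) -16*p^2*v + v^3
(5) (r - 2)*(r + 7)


(1) = (o - 8)*(o - 1)*(o + 2)
(2) = t*(t - 1)
(3) = d*(d - 3)*(d - 3/2)
(4) = v*(-4*p + v)*(4*p + v)
(5) = r^2 + 5*r - 14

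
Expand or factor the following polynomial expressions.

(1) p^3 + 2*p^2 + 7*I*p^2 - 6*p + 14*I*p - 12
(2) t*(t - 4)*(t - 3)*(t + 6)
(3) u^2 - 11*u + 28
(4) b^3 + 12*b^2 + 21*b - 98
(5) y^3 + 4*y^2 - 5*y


(1) = (p + 2)*(p + I)*(p + 6*I)
(2) = t^4 - t^3 - 30*t^2 + 72*t
(3) = (u - 7)*(u - 4)
(4) = (b - 2)*(b + 7)^2
(5) = y*(y - 1)*(y + 5)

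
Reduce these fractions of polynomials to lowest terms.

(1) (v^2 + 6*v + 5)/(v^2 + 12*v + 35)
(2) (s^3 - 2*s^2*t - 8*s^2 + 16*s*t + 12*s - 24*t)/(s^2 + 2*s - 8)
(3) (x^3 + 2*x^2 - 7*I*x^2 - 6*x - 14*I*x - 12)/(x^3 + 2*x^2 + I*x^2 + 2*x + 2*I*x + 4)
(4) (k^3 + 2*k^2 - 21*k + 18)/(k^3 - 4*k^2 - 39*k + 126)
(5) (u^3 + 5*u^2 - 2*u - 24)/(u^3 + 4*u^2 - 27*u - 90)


(1) = (v + 1)/(v + 7)
(2) = (s^2 - 2*s*t - 6*s + 12*t)/(s + 4)
(3) = (x - 6*I)/(x + 2*I)
(4) = (k - 1)/(k - 7)
(5) = (u^2 + 2*u - 8)/(u^2 + u - 30)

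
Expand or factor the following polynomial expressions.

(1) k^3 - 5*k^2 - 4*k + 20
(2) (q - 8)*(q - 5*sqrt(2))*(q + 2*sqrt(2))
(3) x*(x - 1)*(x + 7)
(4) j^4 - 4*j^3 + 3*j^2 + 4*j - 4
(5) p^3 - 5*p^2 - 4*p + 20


(1) = (k - 5)*(k - 2)*(k + 2)
(2) = q^3 - 8*q^2 - 3*sqrt(2)*q^2 - 20*q + 24*sqrt(2)*q + 160
(3) = x^3 + 6*x^2 - 7*x
(4) = (j - 2)^2*(j - 1)*(j + 1)
(5) = (p - 5)*(p - 2)*(p + 2)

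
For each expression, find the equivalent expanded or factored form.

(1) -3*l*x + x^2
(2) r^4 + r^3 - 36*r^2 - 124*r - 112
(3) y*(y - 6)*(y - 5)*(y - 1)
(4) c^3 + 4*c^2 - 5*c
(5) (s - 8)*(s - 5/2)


(1) = x*(-3*l + x)
(2) = (r - 7)*(r + 2)^2*(r + 4)
(3) = y^4 - 12*y^3 + 41*y^2 - 30*y
(4) = c*(c - 1)*(c + 5)
(5) = s^2 - 21*s/2 + 20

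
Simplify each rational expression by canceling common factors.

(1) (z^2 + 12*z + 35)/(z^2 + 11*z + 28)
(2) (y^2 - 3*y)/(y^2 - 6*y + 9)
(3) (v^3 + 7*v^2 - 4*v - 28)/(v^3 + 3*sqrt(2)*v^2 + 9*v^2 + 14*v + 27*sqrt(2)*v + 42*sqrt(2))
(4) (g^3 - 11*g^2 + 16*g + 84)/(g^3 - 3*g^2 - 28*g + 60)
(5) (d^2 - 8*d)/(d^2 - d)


(1) = (z + 5)/(z + 4)
(2) = y/(y - 3)
(3) = (v - 2)/(v + 3*sqrt(2))
(4) = (g^2 - 5*g - 14)/(g^2 + 3*g - 10)
(5) = (d - 8)/(d - 1)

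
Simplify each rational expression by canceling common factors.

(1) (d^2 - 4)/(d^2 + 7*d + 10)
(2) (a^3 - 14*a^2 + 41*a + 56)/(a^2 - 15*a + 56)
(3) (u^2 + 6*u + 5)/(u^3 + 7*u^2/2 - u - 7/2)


(1) = (d - 2)/(d + 5)
(2) = a + 1
(3) = (2*u + 10)/(2*u^2 + 5*u - 7)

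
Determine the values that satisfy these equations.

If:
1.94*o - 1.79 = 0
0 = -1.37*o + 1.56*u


Then:
o = 0.92
u = 0.81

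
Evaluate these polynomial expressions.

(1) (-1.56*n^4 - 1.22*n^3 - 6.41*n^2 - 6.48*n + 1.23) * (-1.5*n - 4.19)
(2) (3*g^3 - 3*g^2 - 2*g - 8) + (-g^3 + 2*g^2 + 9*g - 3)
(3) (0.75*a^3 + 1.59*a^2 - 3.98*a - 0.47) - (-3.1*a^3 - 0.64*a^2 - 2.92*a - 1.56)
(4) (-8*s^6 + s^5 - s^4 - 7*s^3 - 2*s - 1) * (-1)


(1) = 2.34*n^5 + 8.3664*n^4 + 14.7268*n^3 + 36.5779*n^2 + 25.3062*n - 5.1537
(2) = 2*g^3 - g^2 + 7*g - 11
(3) = 3.85*a^3 + 2.23*a^2 - 1.06*a + 1.09
(4) = 8*s^6 - s^5 + s^4 + 7*s^3 + 2*s + 1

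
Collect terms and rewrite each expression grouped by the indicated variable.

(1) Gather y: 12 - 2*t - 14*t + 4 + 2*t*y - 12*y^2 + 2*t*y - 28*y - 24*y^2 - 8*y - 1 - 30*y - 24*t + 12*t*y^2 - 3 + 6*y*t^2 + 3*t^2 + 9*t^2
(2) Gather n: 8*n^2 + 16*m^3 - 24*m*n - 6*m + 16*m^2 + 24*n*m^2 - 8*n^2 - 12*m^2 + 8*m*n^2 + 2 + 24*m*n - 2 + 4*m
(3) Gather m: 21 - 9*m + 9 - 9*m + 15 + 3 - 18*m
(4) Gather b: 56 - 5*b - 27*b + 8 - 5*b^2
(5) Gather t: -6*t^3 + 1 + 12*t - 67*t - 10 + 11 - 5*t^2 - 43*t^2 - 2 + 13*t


(1) = 12*t^2 - 40*t + y^2*(12*t - 36) + y*(6*t^2 + 4*t - 66) + 12
(2) = 16*m^3 + 24*m^2*n + 4*m^2 + 8*m*n^2 - 2*m
(3) = 48 - 36*m
(4) = -5*b^2 - 32*b + 64
(5) = -6*t^3 - 48*t^2 - 42*t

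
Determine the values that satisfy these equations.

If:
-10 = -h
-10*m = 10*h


Then:
h = 10
m = -10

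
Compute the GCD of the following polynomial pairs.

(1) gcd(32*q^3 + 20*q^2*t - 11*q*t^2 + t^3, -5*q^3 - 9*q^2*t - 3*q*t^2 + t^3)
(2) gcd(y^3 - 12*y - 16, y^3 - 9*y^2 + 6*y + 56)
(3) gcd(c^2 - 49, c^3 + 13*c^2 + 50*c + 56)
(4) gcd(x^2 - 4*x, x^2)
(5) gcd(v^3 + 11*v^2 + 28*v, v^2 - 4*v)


(1) = gcd((-8*q + t)*(-4*q + t)*(q + t), (-5*q + t)*(q + t)^2) = q + t
(2) = y^2 - 2*y - 8
(3) = gcd((c - 7)*(c + 7), (c + 2)*(c + 4)*(c + 7)) = c + 7
(4) = gcd(x*(x - 4), x^2) = x
(5) = gcd(v*(v + 4)*(v + 7), v*(v - 4)) = v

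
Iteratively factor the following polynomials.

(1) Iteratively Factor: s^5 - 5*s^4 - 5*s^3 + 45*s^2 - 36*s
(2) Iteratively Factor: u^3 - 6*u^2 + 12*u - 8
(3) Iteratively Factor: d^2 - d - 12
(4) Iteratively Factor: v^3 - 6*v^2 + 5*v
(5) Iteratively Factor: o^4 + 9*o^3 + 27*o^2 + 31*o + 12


(1) = (s - 1)*(s^4 - 4*s^3 - 9*s^2 + 36*s) = (s - 3)*(s - 1)*(s^3 - s^2 - 12*s) = s*(s - 3)*(s - 1)*(s^2 - s - 12) = s*(s - 4)*(s - 3)*(s - 1)*(s + 3)
(2) = (u - 2)*(u^2 - 4*u + 4) = (u - 2)^2*(u - 2)
(3) = (d + 3)*(d - 4)
(4) = (v)*(v^2 - 6*v + 5) = v*(v - 1)*(v - 5)
(5) = (o + 1)*(o^3 + 8*o^2 + 19*o + 12) = (o + 1)*(o + 4)*(o^2 + 4*o + 3) = (o + 1)^2*(o + 4)*(o + 3)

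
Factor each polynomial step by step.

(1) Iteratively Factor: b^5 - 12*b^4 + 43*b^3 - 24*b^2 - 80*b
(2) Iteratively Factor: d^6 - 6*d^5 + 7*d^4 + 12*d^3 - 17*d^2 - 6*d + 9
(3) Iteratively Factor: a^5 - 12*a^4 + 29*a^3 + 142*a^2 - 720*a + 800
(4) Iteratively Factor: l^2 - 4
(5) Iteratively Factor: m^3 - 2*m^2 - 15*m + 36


(1) = (b - 4)*(b^4 - 8*b^3 + 11*b^2 + 20*b) = b*(b - 4)*(b^3 - 8*b^2 + 11*b + 20) = b*(b - 4)*(b + 1)*(b^2 - 9*b + 20) = b*(b - 4)^2*(b + 1)*(b - 5)
(2) = (d + 1)*(d^5 - 7*d^4 + 14*d^3 - 2*d^2 - 15*d + 9) = (d + 1)^2*(d^4 - 8*d^3 + 22*d^2 - 24*d + 9) = (d - 3)*(d + 1)^2*(d^3 - 5*d^2 + 7*d - 3) = (d - 3)*(d - 1)*(d + 1)^2*(d^2 - 4*d + 3) = (d - 3)*(d - 1)^2*(d + 1)^2*(d - 3)
(3) = (a - 5)*(a^4 - 7*a^3 - 6*a^2 + 112*a - 160) = (a - 5)*(a - 4)*(a^3 - 3*a^2 - 18*a + 40) = (a - 5)^2*(a - 4)*(a^2 + 2*a - 8) = (a - 5)^2*(a - 4)*(a + 4)*(a - 2)
(4) = (l - 2)*(l + 2)
(5) = (m - 3)*(m^2 + m - 12) = (m - 3)^2*(m + 4)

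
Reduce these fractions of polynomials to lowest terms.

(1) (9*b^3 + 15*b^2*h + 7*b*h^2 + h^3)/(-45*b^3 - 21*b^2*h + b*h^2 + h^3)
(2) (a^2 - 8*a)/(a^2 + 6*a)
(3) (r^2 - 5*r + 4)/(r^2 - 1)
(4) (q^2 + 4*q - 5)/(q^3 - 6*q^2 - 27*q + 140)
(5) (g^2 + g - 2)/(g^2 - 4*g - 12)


(1) = (-b - h)/(5*b - h)
(2) = (a - 8)/(a + 6)
(3) = (r - 4)/(r + 1)
(4) = (q - 1)/(q^2 - 11*q + 28)
(5) = (g - 1)/(g - 6)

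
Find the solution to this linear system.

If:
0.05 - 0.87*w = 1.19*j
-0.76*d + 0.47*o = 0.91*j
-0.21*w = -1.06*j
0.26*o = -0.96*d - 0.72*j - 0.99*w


Then:
d = -0.04
j = 0.01
o = -0.05
w = 0.05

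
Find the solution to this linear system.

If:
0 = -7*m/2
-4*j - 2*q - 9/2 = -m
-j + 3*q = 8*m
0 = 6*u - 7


Then:
j = -27/28
m = 0
q = -9/28
u = 7/6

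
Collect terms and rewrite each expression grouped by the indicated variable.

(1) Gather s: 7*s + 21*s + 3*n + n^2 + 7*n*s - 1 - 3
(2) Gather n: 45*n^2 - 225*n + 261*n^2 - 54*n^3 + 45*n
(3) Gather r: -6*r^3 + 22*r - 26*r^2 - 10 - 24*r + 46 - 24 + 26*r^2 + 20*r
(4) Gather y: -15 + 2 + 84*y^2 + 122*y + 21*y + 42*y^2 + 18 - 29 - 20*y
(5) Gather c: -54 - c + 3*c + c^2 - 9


(1) = n^2 + 3*n + s*(7*n + 28) - 4
(2) = -54*n^3 + 306*n^2 - 180*n
(3) = -6*r^3 + 18*r + 12
(4) = 126*y^2 + 123*y - 24
(5) = c^2 + 2*c - 63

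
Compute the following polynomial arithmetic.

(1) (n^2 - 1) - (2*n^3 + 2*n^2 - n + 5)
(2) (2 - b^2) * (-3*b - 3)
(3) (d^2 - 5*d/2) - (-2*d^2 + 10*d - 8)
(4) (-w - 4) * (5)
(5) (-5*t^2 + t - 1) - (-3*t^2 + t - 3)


(1) = -2*n^3 - n^2 + n - 6
(2) = 3*b^3 + 3*b^2 - 6*b - 6
(3) = 3*d^2 - 25*d/2 + 8
(4) = -5*w - 20
(5) = 2 - 2*t^2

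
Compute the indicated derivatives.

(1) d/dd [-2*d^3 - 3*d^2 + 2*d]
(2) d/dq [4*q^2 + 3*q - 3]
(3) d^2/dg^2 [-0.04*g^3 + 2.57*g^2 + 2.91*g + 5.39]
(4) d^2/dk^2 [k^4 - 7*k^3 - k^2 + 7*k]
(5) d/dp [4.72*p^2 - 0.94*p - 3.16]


(1) = -6*d^2 - 6*d + 2
(2) = 8*q + 3
(3) = 5.14 - 0.24*g
(4) = 12*k^2 - 42*k - 2
(5) = 9.44*p - 0.94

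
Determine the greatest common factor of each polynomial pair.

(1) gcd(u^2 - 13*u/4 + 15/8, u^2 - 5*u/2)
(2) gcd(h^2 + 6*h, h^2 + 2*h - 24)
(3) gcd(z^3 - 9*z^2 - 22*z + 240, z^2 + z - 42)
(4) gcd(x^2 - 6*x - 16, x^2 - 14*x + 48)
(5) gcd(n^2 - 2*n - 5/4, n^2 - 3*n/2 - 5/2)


(1) = gcd((u - 5/2)*(u - 3/4), u*(u - 5/2)) = u - 5/2
(2) = gcd(h*(h + 6), (h - 4)*(h + 6)) = h + 6
(3) = gcd((z - 8)*(z - 6)*(z + 5), (z - 6)*(z + 7)) = z - 6
(4) = x - 8
(5) = gcd((n - 5/2)*(n + 1/2), (n - 5/2)*(n + 1)) = n - 5/2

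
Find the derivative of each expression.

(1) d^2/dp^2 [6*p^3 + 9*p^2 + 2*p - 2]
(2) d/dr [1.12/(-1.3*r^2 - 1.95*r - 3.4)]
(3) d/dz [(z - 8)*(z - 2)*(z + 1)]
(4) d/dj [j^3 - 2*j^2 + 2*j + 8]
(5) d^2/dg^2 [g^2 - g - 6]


(1) = 36*p + 18
(2) = (2.912*r + 2.184)/(1.3*r^2 + 1.95*r + 3.4)^2
(3) = 3*z^2 - 18*z + 6
(4) = 3*j^2 - 4*j + 2
(5) = 2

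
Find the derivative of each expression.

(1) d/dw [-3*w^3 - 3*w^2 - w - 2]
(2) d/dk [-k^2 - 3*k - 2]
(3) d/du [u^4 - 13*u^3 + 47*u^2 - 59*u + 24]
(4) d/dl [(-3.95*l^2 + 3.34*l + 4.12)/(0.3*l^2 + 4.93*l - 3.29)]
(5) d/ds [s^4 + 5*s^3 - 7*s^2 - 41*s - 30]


(1) = -9*w^2 - 6*w - 1
(2) = -2*k - 3
(3) = 4*u^3 - 39*u^2 + 94*u - 59
(4) = (-20.4755*l^2 + 23.519*l - 31.3002)/(0.09*l^4 + 2.958*l^3 + 22.3309*l^2 - 32.4394*l + 10.8241)
(5) = 4*s^3 + 15*s^2 - 14*s - 41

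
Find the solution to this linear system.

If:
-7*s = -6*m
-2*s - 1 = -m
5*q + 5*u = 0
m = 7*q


Then:
m = -7/5
q = -1/5
s = -6/5
u = 1/5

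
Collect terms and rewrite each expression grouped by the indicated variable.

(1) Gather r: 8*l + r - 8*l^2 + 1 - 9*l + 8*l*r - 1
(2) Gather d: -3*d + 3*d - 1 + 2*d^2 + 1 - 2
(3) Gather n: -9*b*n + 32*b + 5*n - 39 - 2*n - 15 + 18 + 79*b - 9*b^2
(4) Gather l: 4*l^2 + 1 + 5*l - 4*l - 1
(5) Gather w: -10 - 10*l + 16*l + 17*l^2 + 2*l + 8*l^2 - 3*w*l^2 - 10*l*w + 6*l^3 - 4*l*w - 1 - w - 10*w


(1) = -8*l^2 - l + r*(8*l + 1)
(2) = 2*d^2 - 2
(3) = -9*b^2 + 111*b + n*(3 - 9*b) - 36
(4) = 4*l^2 + l
(5) = 6*l^3 + 25*l^2 + 8*l + w*(-3*l^2 - 14*l - 11) - 11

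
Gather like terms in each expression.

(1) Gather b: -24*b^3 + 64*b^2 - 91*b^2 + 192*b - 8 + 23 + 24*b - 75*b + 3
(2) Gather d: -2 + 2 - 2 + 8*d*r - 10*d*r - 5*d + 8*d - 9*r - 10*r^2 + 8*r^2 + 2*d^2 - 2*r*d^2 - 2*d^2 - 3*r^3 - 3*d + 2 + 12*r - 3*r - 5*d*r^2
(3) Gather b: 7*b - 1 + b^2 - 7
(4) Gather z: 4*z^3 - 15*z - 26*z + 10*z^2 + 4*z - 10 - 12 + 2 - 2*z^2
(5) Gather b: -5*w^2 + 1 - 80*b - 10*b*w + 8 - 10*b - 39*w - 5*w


(1) = -24*b^3 - 27*b^2 + 141*b + 18
(2) = -2*d^2*r + d*(-5*r^2 - 2*r) - 3*r^3 - 2*r^2
(3) = b^2 + 7*b - 8
(4) = 4*z^3 + 8*z^2 - 37*z - 20
(5) = b*(-10*w - 90) - 5*w^2 - 44*w + 9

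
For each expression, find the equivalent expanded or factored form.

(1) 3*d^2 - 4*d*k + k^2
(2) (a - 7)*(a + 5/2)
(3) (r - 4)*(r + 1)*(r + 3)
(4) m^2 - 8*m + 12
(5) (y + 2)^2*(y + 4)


(1) = (-3*d + k)*(-d + k)
(2) = a^2 - 9*a/2 - 35/2
(3) = r^3 - 13*r - 12
(4) = (m - 6)*(m - 2)
(5) = y^3 + 8*y^2 + 20*y + 16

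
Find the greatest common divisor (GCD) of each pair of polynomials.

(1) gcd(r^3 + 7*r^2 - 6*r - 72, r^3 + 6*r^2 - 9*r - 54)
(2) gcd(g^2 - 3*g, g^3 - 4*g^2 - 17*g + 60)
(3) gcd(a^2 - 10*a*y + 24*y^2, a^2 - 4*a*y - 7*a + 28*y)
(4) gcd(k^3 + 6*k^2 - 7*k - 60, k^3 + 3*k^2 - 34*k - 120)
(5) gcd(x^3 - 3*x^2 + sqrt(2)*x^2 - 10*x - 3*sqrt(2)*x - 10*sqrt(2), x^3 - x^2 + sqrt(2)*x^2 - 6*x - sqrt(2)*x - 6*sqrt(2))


(1) = gcd((r - 3)*(r + 4)*(r + 6), (r - 3)*(r + 3)*(r + 6)) = r^2 + 3*r - 18
(2) = gcd(g*(g - 3), (g - 5)*(g - 3)*(g + 4)) = g - 3
(3) = -a + 4*y
(4) = gcd((k - 3)*(k + 4)*(k + 5), (k - 6)*(k + 4)*(k + 5)) = k^2 + 9*k + 20
(5) = x^2 + x*(sqrt(2) + 2) + 2*sqrt(2)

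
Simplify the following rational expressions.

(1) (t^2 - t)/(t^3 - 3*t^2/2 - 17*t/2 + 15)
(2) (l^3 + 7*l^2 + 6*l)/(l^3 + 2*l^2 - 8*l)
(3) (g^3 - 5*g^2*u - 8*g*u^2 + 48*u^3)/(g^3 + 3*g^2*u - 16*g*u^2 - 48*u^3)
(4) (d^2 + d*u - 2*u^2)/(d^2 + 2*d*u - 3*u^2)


(1) = (2*t^2 - 2*t)/(2*t^3 - 3*t^2 - 17*t + 30)
(2) = (l^2 + 7*l + 6)/(l^2 + 2*l - 8)
(3) = (g - 4*u)/(g + 4*u)
(4) = (d + 2*u)/(d + 3*u)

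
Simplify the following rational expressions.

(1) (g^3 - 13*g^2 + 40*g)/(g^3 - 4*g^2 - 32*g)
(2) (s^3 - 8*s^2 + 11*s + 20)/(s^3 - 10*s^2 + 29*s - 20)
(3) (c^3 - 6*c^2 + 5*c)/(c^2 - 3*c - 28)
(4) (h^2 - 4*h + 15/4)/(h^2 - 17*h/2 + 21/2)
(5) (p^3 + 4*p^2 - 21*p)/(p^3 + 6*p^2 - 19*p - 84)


(1) = (g - 5)/(g + 4)
(2) = (s + 1)/(s - 1)
(3) = (c^3 - 6*c^2 + 5*c)/(c^2 - 3*c - 28)
(4) = (2*h - 5)/(2*h - 14)
(5) = (p^2 - 3*p)/(p^2 - p - 12)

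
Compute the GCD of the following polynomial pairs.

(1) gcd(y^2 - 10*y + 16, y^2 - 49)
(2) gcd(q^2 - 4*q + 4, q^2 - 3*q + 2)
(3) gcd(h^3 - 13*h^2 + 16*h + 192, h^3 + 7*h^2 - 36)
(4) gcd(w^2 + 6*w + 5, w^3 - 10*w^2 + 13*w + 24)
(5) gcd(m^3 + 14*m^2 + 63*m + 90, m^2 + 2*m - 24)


(1) = 1
(2) = gcd((q - 2)^2, (q - 2)*(q - 1)) = q - 2
(3) = h + 3
(4) = gcd((w + 1)*(w + 5), (w - 8)*(w - 3)*(w + 1)) = w + 1
(5) = m + 6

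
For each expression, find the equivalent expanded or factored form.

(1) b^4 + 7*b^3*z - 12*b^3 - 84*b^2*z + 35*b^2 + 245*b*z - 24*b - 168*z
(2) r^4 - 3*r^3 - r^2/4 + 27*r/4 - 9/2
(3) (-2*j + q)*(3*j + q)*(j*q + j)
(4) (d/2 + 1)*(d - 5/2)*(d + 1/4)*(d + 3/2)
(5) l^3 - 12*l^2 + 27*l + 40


(1) = (b - 8)*(b - 3)*(b - 1)*(b + 7*z)
(2) = (r - 2)*(r - 3/2)*(r - 1)*(r + 3/2)
(3) = -6*j^3*q - 6*j^3 + j^2*q^2 + j^2*q + j*q^3 + j*q^2
(4) = d^4/2 + 5*d^3/8 - 11*d^2/4 - 143*d/32 - 15/16
(5) = (l - 8)*(l - 5)*(l + 1)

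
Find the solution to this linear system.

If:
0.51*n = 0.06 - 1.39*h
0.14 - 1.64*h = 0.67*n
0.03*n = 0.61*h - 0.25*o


Then:
h = -0.33
n = 1.01
o = -0.92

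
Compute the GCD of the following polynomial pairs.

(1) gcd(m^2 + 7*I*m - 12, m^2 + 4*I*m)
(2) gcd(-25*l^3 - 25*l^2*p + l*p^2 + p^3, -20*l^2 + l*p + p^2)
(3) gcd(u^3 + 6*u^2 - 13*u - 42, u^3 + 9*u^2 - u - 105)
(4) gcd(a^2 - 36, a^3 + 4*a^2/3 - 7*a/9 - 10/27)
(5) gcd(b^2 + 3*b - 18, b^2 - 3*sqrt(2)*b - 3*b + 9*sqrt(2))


(1) = m + 4*I
(2) = 5*l + p
(3) = u^2 + 4*u - 21
(4) = 1
(5) = b - 3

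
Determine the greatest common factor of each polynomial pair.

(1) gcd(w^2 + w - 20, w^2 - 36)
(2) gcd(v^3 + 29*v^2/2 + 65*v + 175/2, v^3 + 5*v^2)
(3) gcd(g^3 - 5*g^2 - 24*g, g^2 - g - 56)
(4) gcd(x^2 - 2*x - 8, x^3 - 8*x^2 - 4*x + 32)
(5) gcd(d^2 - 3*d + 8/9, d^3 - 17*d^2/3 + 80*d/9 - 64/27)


(1) = gcd((w - 4)*(w + 5), (w - 6)*(w + 6)) = 1
(2) = v + 5
(3) = gcd(g*(g - 8)*(g + 3), (g - 8)*(g + 7)) = g - 8
(4) = gcd((x - 4)*(x + 2), (x - 8)*(x - 2)*(x + 2)) = x + 2
(5) = gcd((d - 8/3)*(d - 1/3), (d - 8/3)^2*(d - 1/3)) = d^2 - 3*d + 8/9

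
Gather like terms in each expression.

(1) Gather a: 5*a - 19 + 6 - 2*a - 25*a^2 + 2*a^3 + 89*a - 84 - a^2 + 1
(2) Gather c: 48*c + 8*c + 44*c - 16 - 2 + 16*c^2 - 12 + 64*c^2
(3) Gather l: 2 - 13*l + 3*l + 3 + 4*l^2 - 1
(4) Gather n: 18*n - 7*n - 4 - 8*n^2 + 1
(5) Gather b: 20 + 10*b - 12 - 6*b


(1) = 2*a^3 - 26*a^2 + 92*a - 96
(2) = 80*c^2 + 100*c - 30
(3) = 4*l^2 - 10*l + 4
(4) = -8*n^2 + 11*n - 3
(5) = 4*b + 8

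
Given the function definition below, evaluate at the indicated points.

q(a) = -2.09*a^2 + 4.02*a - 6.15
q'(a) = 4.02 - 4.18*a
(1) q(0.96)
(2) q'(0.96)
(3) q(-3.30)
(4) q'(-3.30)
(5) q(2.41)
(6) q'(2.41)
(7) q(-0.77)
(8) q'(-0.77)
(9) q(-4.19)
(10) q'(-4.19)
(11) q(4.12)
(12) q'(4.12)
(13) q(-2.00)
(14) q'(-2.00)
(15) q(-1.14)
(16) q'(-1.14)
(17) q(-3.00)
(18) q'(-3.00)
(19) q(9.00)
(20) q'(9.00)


(1) = -4.22
(2) = 0.01
(3) = -42.18
(4) = 17.81
(5) = -8.60
(6) = -6.05
(7) = -10.48
(8) = 7.24
(9) = -59.69
(10) = 21.53
(11) = -25.06
(12) = -13.20
(13) = -22.55
(14) = 12.38
(15) = -13.45
(16) = 8.79
(17) = -37.02
(18) = 16.56
(19) = -139.26
(20) = -33.60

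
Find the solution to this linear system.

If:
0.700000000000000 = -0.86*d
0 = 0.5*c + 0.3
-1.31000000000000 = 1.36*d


Then:
No Solution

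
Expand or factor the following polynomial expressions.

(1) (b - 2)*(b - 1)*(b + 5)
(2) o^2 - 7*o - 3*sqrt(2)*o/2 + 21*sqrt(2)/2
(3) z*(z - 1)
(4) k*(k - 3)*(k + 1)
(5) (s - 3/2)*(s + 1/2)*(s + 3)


(1) = b^3 + 2*b^2 - 13*b + 10
(2) = (o - 7)*(o - 3*sqrt(2)/2)
(3) = z^2 - z
(4) = k^3 - 2*k^2 - 3*k
(5) = s^3 + 2*s^2 - 15*s/4 - 9/4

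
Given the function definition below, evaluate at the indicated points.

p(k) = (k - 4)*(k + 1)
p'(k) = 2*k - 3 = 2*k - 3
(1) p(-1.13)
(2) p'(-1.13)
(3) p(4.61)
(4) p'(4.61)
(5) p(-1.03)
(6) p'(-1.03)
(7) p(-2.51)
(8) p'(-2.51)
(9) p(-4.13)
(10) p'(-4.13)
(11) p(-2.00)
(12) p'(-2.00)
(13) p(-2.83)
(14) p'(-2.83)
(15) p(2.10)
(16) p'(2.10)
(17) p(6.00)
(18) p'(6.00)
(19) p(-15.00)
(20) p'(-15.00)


(1) = 0.67
(2) = -5.26
(3) = 3.42
(4) = 6.22
(5) = 0.15
(6) = -5.06
(7) = 9.83
(8) = -8.02
(9) = 25.45
(10) = -11.26
(11) = 6.00
(12) = -7.00
(13) = 12.50
(14) = -8.66
(15) = -5.89
(16) = 1.20
(17) = 14.00
(18) = 9.00
(19) = 266.00
(20) = -33.00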